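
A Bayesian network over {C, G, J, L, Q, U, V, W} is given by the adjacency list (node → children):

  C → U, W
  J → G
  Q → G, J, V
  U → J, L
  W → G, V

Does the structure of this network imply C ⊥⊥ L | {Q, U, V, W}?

5 paths connect C and L; each must be blocked for d-separation to hold:
  1. C → U → L — U:chain[blocks] ⇒ blocked
  2. C → W → G ← Q → J ← U → L — W:chain[blocks]; G:collider[blocks]; Q:fork[blocks]; J:collider[blocks]; U:fork[blocks] ⇒ blocked
  3. C → W → G ← J ← U → L — W:chain[blocks]; G:collider[blocks]; J:chain[open]; U:fork[blocks] ⇒ blocked
  4. C → W → V ← Q → J ← U → L — W:chain[blocks]; V:collider[open]; Q:fork[blocks]; J:collider[blocks]; U:fork[blocks] ⇒ blocked
  5. C → W → V ← Q → G ← J ← U → L — W:chain[blocks]; V:collider[open]; Q:fork[blocks]; G:collider[blocks]; J:chain[open]; U:fork[blocks] ⇒ blocked
All paths are blocked; C ⊥ L | {Q, U, V, W} holds.

Yes — C and L are d-separated given {Q, U, V, W}.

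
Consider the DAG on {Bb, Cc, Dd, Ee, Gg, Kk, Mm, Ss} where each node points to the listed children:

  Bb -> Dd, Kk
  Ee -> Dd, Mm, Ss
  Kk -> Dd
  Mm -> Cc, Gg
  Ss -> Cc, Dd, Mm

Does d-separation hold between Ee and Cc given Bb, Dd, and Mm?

Enumerating the 6 paths from Ee to Cc and testing each for blocking by {Bb, Dd, Mm}:
  1. Ee → Dd ← Ss → Cc — Dd:collider[open]; Ss:fork[open] ⇒ active
  2. Ee → Dd ← Ss → Mm → Cc — Dd:collider[open]; Ss:fork[open]; Mm:chain[blocks] ⇒ blocked
  3. Ee → Ss → Cc — Ss:chain[open] ⇒ active
  4. Ee → Ss → Mm → Cc — Ss:chain[open]; Mm:chain[blocks] ⇒ blocked
  5. Ee → Mm → Cc — Mm:chain[blocks] ⇒ blocked
  6. Ee → Mm ← Ss → Cc — Mm:collider[open]; Ss:fork[open] ⇒ active
At least one path is unblocked, so d-separation fails.

No — Ee and Cc are not d-separated given {Bb, Dd, Mm}.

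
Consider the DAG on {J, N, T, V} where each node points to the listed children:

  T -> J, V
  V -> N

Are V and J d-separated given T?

Yes

Only one path connects V and J:
  1. V ← T → J — T:fork[blocks] ⇒ blocked
Since every path is blocked, d-separation holds.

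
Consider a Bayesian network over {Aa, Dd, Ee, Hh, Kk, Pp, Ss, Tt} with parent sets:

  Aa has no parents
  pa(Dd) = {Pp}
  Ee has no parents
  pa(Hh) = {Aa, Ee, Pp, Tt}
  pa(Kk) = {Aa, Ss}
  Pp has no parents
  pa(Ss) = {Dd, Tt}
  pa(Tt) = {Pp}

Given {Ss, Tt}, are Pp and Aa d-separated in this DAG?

Enumerating the 6 paths from Pp to Aa and testing each for blocking by {Ss, Tt}:
  1. Pp → Hh ← Aa — Hh:collider[blocks] ⇒ blocked
  2. Pp → Hh ← Tt → Ss → Kk ← Aa — Hh:collider[blocks]; Tt:fork[blocks]; Ss:chain[blocks]; Kk:collider[blocks] ⇒ blocked
  3. Pp → Tt → Ss → Kk ← Aa — Tt:chain[blocks]; Ss:chain[blocks]; Kk:collider[blocks] ⇒ blocked
  4. Pp → Tt → Hh ← Aa — Tt:chain[blocks]; Hh:collider[blocks] ⇒ blocked
  5. Pp → Dd → Ss ← Tt → Hh ← Aa — Dd:chain[open]; Ss:collider[open]; Tt:fork[blocks]; Hh:collider[blocks] ⇒ blocked
  6. Pp → Dd → Ss → Kk ← Aa — Dd:chain[open]; Ss:chain[blocks]; Kk:collider[blocks] ⇒ blocked
All paths are blocked; Pp ⊥ Aa | {Ss, Tt} holds.

Yes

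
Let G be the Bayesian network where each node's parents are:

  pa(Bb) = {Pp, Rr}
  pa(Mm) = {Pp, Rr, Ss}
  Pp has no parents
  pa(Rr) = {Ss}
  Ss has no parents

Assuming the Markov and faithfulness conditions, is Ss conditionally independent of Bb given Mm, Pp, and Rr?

There are 4 undirected paths between Ss and Bb; checking each against the conditioning set {Mm, Pp, Rr}:
Path 1: Ss → Rr → Bb
  Rr is a chain here and Rr is conditioned on, so the path is blocked at Rr.
Path 2: Ss → Rr → Mm ← Pp → Bb
  Rr is a chain here and Rr is conditioned on, so the path is blocked at Rr.
Path 3: Ss → Mm ← Rr → Bb
  Rr is a fork here and Rr is conditioned on, so the path is blocked at Rr.
Path 4: Ss → Mm ← Pp → Bb
  Pp is a fork here and Pp is conditioned on, so the path is blocked at Pp.
All paths are blocked; Ss ⊥ Bb | {Mm, Pp, Rr} holds.

Yes — Ss and Bb are d-separated given {Mm, Pp, Rr}.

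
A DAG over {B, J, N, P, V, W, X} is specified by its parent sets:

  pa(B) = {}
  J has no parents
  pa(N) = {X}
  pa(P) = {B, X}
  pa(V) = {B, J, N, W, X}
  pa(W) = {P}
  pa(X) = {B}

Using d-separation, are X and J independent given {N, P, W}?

There are 6 undirected paths between X and J; checking each against the conditioning set {N, P, W}:
Path 1: X → P ← B → V ← J
  V is a collider here and neither V nor any of its descendants is conditioned on, so the collider stays closed — the path is blocked at V.
Path 2: X → P → W → V ← J
  P is a chain here and P is conditioned on, so the path is blocked at P.
Path 3: X → N → V ← J
  N is a chain here and N is conditioned on, so the path is blocked at N.
Path 4: X ← B → P → W → V ← J
  P is a chain here and P is conditioned on, so the path is blocked at P.
Path 5: X ← B → V ← J
  V is a collider here and neither V nor any of its descendants is conditioned on, so the collider stays closed — the path is blocked at V.
Path 6: X → V ← J
  V is a collider here and neither V nor any of its descendants is conditioned on, so the collider stays closed — the path is blocked at V.
All paths are blocked; X ⊥ J | {N, P, W} holds.

Yes — X and J are d-separated given {N, P, W}.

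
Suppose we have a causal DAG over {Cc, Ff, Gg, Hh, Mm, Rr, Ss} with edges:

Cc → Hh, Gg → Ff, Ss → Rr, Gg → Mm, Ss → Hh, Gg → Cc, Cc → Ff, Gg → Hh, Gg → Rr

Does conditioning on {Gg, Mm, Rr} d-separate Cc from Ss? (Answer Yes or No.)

There are 6 undirected paths between Cc and Ss; checking each against the conditioning set {Gg, Mm, Rr}:
Path 1: Cc → Ff ← Gg → Rr ← Ss
  Ff is a collider here and neither Ff nor any of its descendants is conditioned on, so the collider stays closed — the path is blocked at Ff.
Path 2: Cc → Ff ← Gg → Hh ← Ss
  Ff is a collider here and neither Ff nor any of its descendants is conditioned on, so the collider stays closed — the path is blocked at Ff.
Path 3: Cc ← Gg → Rr ← Ss
  Gg is a fork here and Gg is conditioned on, so the path is blocked at Gg.
Path 4: Cc ← Gg → Hh ← Ss
  Gg is a fork here and Gg is conditioned on, so the path is blocked at Gg.
Path 5: Cc → Hh ← Gg → Rr ← Ss
  Hh is a collider here and neither Hh nor any of its descendants is conditioned on, so the collider stays closed — the path is blocked at Hh.
Path 6: Cc → Hh ← Ss
  Hh is a collider here and neither Hh nor any of its descendants is conditioned on, so the collider stays closed — the path is blocked at Hh.
Since every path is blocked, d-separation holds.

Yes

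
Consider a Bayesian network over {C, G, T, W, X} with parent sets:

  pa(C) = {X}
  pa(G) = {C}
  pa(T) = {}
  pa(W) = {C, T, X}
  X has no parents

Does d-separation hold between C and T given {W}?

We examine all 2 paths between C and T:
Path 1: C → W ← T
  W is a collider and W is conditioned on, which opens it — no node blocks this path, so it is active.
Path 2: C ← X → W ← T
  X is a fork and X is not conditioned on; W is a collider and W is conditioned on, which opens it — no node blocks this path, so it is active.
At least one path is unblocked, so d-separation fails.

No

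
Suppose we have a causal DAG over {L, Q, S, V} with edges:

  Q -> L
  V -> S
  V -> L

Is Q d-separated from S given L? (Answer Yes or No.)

Only one path connects Q and S:
  1. Q → L ← V → S — L:collider[open]; V:fork[open] ⇒ active
Since the path Q → L ← V → S is active, Q and S are not d-separated given {L}.

No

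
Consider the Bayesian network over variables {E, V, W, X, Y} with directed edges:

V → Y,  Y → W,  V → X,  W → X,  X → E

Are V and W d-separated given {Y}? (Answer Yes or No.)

Yes

Enumerating the 2 paths from V to W and testing each for blocking by {Y}:
Path 1: V → X ← W
  X is a collider here and neither X nor any of its descendants is conditioned on, so the collider stays closed — the path is blocked at X.
Path 2: V → Y → W
  Y is a chain here and Y is conditioned on, so the path is blocked at Y.
Since every path is blocked, d-separation holds.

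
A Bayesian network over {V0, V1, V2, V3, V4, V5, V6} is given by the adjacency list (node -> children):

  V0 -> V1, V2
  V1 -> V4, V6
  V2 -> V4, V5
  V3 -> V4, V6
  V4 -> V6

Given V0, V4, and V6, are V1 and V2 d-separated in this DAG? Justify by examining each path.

Enumerating the 4 paths from V1 to V2 and testing each for blocking by {V0, V4, V6}:
Path 1: V1 → V6 ← V3 → V4 ← V2
  V6 is a collider and V6 is conditioned on, which opens it; V3 is a fork and V3 is not conditioned on; V4 is a collider and V4 is conditioned on, which opens it — no node blocks this path, so it is active.
Path 2: V1 → V6 ← V4 ← V2
  V4 is a chain here and V4 is conditioned on, so the path is blocked at V4.
Path 3: V1 → V4 ← V2
  V4 is a collider and V4 is conditioned on, which opens it — no node blocks this path, so it is active.
Path 4: V1 ← V0 → V2
  V0 is a fork here and V0 is conditioned on, so the path is blocked at V0.
Because an active path exists, V1 and V2 are not d-separated.

No — V1 and V2 are not d-separated given {V0, V4, V6}.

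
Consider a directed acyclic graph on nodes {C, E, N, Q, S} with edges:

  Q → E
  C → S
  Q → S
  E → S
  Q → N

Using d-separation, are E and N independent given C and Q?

Enumerating the 2 paths from E to N and testing each for blocking by {C, Q}:
Path 1: E ← Q → N
  Q is a fork here and Q is conditioned on, so the path is blocked at Q.
Path 2: E → S ← Q → N
  S is a collider here and neither S nor any of its descendants is conditioned on, so the collider stays closed — the path is blocked at S.
All paths are blocked; E ⊥ N | {C, Q} holds.

Yes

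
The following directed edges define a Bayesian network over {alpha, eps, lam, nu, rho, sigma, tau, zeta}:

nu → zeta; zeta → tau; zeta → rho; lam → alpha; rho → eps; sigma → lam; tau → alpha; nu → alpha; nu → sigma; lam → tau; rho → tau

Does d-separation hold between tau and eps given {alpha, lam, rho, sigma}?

Yes

We examine all 6 paths between tau and eps:
  1. tau ← lam ← sigma ← nu → zeta → rho → eps — lam:chain[blocks]; sigma:chain[blocks]; nu:fork[open]; zeta:chain[open]; rho:chain[blocks] ⇒ blocked
  2. tau ← lam → alpha ← nu → zeta → rho → eps — lam:fork[blocks]; alpha:collider[open]; nu:fork[open]; zeta:chain[open]; rho:chain[blocks] ⇒ blocked
  3. tau ← zeta → rho → eps — zeta:fork[open]; rho:chain[blocks] ⇒ blocked
  4. tau ← rho → eps — rho:fork[blocks] ⇒ blocked
  5. tau → alpha ← lam ← sigma ← nu → zeta → rho → eps — alpha:collider[open]; lam:chain[blocks]; sigma:chain[blocks]; nu:fork[open]; zeta:chain[open]; rho:chain[blocks] ⇒ blocked
  6. tau → alpha ← nu → zeta → rho → eps — alpha:collider[open]; nu:fork[open]; zeta:chain[open]; rho:chain[blocks] ⇒ blocked
Every path is blocked, so tau and eps are d-separated given {alpha, lam, rho, sigma}.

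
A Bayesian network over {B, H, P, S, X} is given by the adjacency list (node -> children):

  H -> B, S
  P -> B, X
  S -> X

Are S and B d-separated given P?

No

There are 2 undirected paths between S and B; checking each against the conditioning set {P}:
  1. S ← H → B — H:fork[open] ⇒ active
  2. S → X ← P → B — X:collider[blocks]; P:fork[blocks] ⇒ blocked
Since the path S ← H → B is active, S and B are not d-separated given {P}.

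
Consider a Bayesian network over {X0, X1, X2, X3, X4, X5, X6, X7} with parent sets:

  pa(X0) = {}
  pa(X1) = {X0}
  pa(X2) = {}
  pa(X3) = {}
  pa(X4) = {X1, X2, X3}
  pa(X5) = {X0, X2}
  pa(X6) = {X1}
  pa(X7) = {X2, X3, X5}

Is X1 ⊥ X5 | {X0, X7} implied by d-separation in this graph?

Yes

Enumerating the 5 paths from X1 to X5 and testing each for blocking by {X0, X7}:
Path 1: X1 → X4 ← X2 → X7 ← X5
  X4 is a collider here and neither X4 nor any of its descendants is conditioned on, so the collider stays closed — the path is blocked at X4.
Path 2: X1 → X4 ← X2 → X5
  X4 is a collider here and neither X4 nor any of its descendants is conditioned on, so the collider stays closed — the path is blocked at X4.
Path 3: X1 → X4 ← X3 → X7 ← X5
  X4 is a collider here and neither X4 nor any of its descendants is conditioned on, so the collider stays closed — the path is blocked at X4.
Path 4: X1 → X4 ← X3 → X7 ← X2 → X5
  X4 is a collider here and neither X4 nor any of its descendants is conditioned on, so the collider stays closed — the path is blocked at X4.
Path 5: X1 ← X0 → X5
  X0 is a fork here and X0 is conditioned on, so the path is blocked at X0.
Since every path is blocked, d-separation holds.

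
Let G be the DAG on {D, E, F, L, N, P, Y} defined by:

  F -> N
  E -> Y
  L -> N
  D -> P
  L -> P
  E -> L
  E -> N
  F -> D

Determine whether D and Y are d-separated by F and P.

No

Enumerating the 4 paths from D to Y and testing each for blocking by {F, P}:
Path 1: D → P ← L ← E → Y
  P is a collider and P is conditioned on, which opens it; L is a chain and L is not conditioned on; E is a fork and E is not conditioned on — no node blocks this path, so it is active.
Path 2: D → P ← L → N ← E → Y
  N is a collider here and neither N nor any of its descendants is conditioned on, so the collider stays closed — the path is blocked at N.
Path 3: D ← F → N ← E → Y
  F is a fork here and F is conditioned on, so the path is blocked at F.
Path 4: D ← F → N ← L ← E → Y
  F is a fork here and F is conditioned on, so the path is blocked at F.
Because an active path exists, D and Y are not d-separated.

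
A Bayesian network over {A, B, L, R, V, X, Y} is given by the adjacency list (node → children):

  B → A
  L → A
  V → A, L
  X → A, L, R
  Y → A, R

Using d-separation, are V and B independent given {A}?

Enumerating the 4 paths from V to B and testing each for blocking by {A}:
  1. V → A ← B — A:collider[open] ⇒ active
  2. V → L → A ← B — L:chain[open]; A:collider[open] ⇒ active
  3. V → L ← X → R ← Y → A ← B — L:collider[open]; X:fork[open]; R:collider[blocks]; Y:fork[open]; A:collider[open] ⇒ blocked
  4. V → L ← X → A ← B — L:collider[open]; X:fork[open]; A:collider[open] ⇒ active
Since the path V → A ← B is active, V and B are not d-separated given {A}.

No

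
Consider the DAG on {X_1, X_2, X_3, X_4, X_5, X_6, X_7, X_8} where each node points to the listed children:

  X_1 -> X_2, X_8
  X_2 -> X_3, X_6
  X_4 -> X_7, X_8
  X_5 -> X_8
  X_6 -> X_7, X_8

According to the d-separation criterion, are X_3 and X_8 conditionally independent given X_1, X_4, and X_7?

No — X_3 and X_8 are not d-separated given {X_1, X_4, X_7}.

Enumerating the 3 paths from X_3 to X_8 and testing each for blocking by {X_1, X_4, X_7}:
  1. X_3 ← X_2 ← X_1 → X_8 — X_2:chain[open]; X_1:fork[blocks] ⇒ blocked
  2. X_3 ← X_2 → X_6 → X_8 — X_2:fork[open]; X_6:chain[open] ⇒ active
  3. X_3 ← X_2 → X_6 → X_7 ← X_4 → X_8 — X_2:fork[open]; X_6:chain[open]; X_7:collider[open]; X_4:fork[blocks] ⇒ blocked
Since the path X_3 ← X_2 → X_6 → X_8 is active, X_3 and X_8 are not d-separated given {X_1, X_4, X_7}.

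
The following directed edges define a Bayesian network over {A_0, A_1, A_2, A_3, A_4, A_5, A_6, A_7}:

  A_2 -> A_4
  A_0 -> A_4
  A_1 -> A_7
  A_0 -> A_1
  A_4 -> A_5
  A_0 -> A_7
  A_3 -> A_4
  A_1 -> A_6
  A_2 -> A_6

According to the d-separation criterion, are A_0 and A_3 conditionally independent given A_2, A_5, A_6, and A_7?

There are 3 undirected paths between A_0 and A_3; checking each against the conditioning set {A_2, A_5, A_6, A_7}:
Path 1: A_0 → A_7 ← A_1 → A_6 ← A_2 → A_4 ← A_3
  A_2 is a fork here and A_2 is conditioned on, so the path is blocked at A_2.
Path 2: A_0 → A_4 ← A_3
  A_4 is a collider and its descendant A_5 is conditioned on, which opens it — no node blocks this path, so it is active.
Path 3: A_0 → A_1 → A_6 ← A_2 → A_4 ← A_3
  A_2 is a fork here and A_2 is conditioned on, so the path is blocked at A_2.
Since the path A_0 → A_4 ← A_3 is active, A_0 and A_3 are not d-separated given {A_2, A_5, A_6, A_7}.

No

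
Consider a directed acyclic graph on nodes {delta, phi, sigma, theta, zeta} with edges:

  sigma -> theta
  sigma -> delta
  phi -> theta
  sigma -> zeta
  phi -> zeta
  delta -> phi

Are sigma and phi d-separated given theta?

No

There are 3 undirected paths between sigma and phi; checking each against the conditioning set {theta}:
Path 1: sigma → delta → phi
  delta is a chain and delta is not conditioned on — no node blocks this path, so it is active.
Path 2: sigma → zeta ← phi
  zeta is a collider here and neither zeta nor any of its descendants is conditioned on, so the collider stays closed — the path is blocked at zeta.
Path 3: sigma → theta ← phi
  theta is a collider and theta is conditioned on, which opens it — no node blocks this path, so it is active.
Since the path sigma → delta → phi is active, sigma and phi are not d-separated given {theta}.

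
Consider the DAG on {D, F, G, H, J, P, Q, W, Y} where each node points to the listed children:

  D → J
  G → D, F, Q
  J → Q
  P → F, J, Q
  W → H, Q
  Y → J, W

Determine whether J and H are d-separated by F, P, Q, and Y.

6 paths connect J and H; each must be blocked for d-separation to hold:
  1. J ← Y → W → H — Y:fork[blocks]; W:chain[open] ⇒ blocked
  2. J ← P → F ← G → Q ← W → H — P:fork[blocks]; F:collider[open]; G:fork[open]; Q:collider[open]; W:fork[open] ⇒ blocked
  3. J ← P → Q ← W → H — P:fork[blocks]; Q:collider[open]; W:fork[open] ⇒ blocked
  4. J ← D ← G → F ← P → Q ← W → H — D:chain[open]; G:fork[open]; F:collider[open]; P:fork[blocks]; Q:collider[open]; W:fork[open] ⇒ blocked
  5. J ← D ← G → Q ← W → H — D:chain[open]; G:fork[open]; Q:collider[open]; W:fork[open] ⇒ active
  6. J → Q ← W → H — Q:collider[open]; W:fork[open] ⇒ active
Because an active path exists, J and H are not d-separated.

No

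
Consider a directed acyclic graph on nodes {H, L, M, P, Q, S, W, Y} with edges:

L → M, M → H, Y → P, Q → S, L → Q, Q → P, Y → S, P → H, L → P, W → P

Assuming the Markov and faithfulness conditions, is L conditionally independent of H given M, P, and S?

Enumerating the 4 paths from L to H and testing each for blocking by {M, P, S}:
Path 1: L → M → H
  M is a chain here and M is conditioned on, so the path is blocked at M.
Path 2: L → Q → S ← Y → P → H
  P is a chain here and P is conditioned on, so the path is blocked at P.
Path 3: L → Q → P → H
  P is a chain here and P is conditioned on, so the path is blocked at P.
Path 4: L → P → H
  P is a chain here and P is conditioned on, so the path is blocked at P.
All paths are blocked; L ⊥ H | {M, P, S} holds.

Yes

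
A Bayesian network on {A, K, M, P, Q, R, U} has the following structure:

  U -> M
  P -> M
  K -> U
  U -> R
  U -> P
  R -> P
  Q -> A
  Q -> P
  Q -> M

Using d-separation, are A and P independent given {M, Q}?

We examine all 4 paths between A and P:
Path 1: A ← Q → M ← U → R → P
  Q is a fork here and Q is conditioned on, so the path is blocked at Q.
Path 2: A ← Q → M ← U → P
  Q is a fork here and Q is conditioned on, so the path is blocked at Q.
Path 3: A ← Q → M ← P
  Q is a fork here and Q is conditioned on, so the path is blocked at Q.
Path 4: A ← Q → P
  Q is a fork here and Q is conditioned on, so the path is blocked at Q.
All paths are blocked; A ⊥ P | {M, Q} holds.

Yes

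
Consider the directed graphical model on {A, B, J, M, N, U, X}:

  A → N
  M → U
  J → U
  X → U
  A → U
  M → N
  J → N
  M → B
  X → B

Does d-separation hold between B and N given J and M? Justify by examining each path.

Yes — B and N are d-separated given {J, M}.

We examine all 6 paths between B and N:
  1. B ← M → U ← J → N — M:fork[blocks]; U:collider[blocks]; J:fork[blocks] ⇒ blocked
  2. B ← M → U ← A → N — M:fork[blocks]; U:collider[blocks]; A:fork[open] ⇒ blocked
  3. B ← M → N — M:fork[blocks] ⇒ blocked
  4. B ← X → U ← J → N — X:fork[open]; U:collider[blocks]; J:fork[blocks] ⇒ blocked
  5. B ← X → U ← A → N — X:fork[open]; U:collider[blocks]; A:fork[open] ⇒ blocked
  6. B ← X → U ← M → N — X:fork[open]; U:collider[blocks]; M:fork[blocks] ⇒ blocked
All paths are blocked; B ⊥ N | {J, M} holds.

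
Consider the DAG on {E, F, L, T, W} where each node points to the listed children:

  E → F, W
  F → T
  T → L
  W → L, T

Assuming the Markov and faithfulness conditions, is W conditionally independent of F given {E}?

Yes

There are 3 undirected paths between W and F; checking each against the conditioning set {E}:
Path 1: W ← E → F
  E is a fork here and E is conditioned on, so the path is blocked at E.
Path 2: W → T ← F
  T is a collider here and neither T nor any of its descendants is conditioned on, so the collider stays closed — the path is blocked at T.
Path 3: W → L ← T ← F
  L is a collider here and neither L nor any of its descendants is conditioned on, so the collider stays closed — the path is blocked at L.
Every path is blocked, so W and F are d-separated given {E}.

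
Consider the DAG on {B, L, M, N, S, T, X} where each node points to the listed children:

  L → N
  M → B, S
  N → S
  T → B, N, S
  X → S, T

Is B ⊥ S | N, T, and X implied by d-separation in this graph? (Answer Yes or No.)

We examine all 4 paths between B and S:
  1. B ← M → S — M:fork[open] ⇒ active
  2. B ← T → S — T:fork[blocks] ⇒ blocked
  3. B ← T ← X → S — T:chain[blocks]; X:fork[blocks] ⇒ blocked
  4. B ← T → N → S — T:fork[blocks]; N:chain[blocks] ⇒ blocked
Since the path B ← M → S is active, B and S are not d-separated given {N, T, X}.

No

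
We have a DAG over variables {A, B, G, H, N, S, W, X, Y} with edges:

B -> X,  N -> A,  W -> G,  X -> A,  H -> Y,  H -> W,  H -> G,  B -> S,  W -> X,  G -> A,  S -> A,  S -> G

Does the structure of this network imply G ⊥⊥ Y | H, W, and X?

Enumerating the 6 paths from G to Y and testing each for blocking by {H, W, X}:
Path 1: G ← W ← H → Y
  W is a chain here and W is conditioned on, so the path is blocked at W.
Path 2: G ← S ← B → X ← W ← H → Y
  W is a chain here and W is conditioned on, so the path is blocked at W.
Path 3: G ← S → A ← X ← W ← H → Y
  A is a collider here and neither A nor any of its descendants is conditioned on, so the collider stays closed — the path is blocked at A.
Path 4: G ← H → Y
  H is a fork here and H is conditioned on, so the path is blocked at H.
Path 5: G → A ← X ← W ← H → Y
  A is a collider here and neither A nor any of its descendants is conditioned on, so the collider stays closed — the path is blocked at A.
Path 6: G → A ← S ← B → X ← W ← H → Y
  A is a collider here and neither A nor any of its descendants is conditioned on, so the collider stays closed — the path is blocked at A.
All paths are blocked; G ⊥ Y | {H, W, X} holds.

Yes — G and Y are d-separated given {H, W, X}.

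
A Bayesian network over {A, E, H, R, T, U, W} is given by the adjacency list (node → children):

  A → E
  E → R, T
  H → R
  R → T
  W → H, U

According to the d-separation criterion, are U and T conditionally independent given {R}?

Enumerating the 2 paths from U to T and testing each for blocking by {R}:
  1. U ← W → H → R ← E → T — W:fork[open]; H:chain[open]; R:collider[open]; E:fork[open] ⇒ active
  2. U ← W → H → R → T — W:fork[open]; H:chain[open]; R:chain[blocks] ⇒ blocked
Since the path U ← W → H → R ← E → T is active, U and T are not d-separated given {R}.

No — U and T are not d-separated given {R}.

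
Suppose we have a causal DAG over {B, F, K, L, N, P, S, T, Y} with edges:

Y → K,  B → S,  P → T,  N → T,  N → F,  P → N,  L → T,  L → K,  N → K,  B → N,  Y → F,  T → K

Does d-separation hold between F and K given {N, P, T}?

Enumerating the 6 paths from F to K and testing each for blocking by {N, P, T}:
  1. F ← N ← P → T ← L → K — N:chain[blocks]; P:fork[blocks]; T:collider[open]; L:fork[open] ⇒ blocked
  2. F ← N ← P → T → K — N:chain[blocks]; P:fork[blocks]; T:chain[blocks] ⇒ blocked
  3. F ← N → K — N:fork[blocks] ⇒ blocked
  4. F ← N → T ← L → K — N:fork[blocks]; T:collider[open]; L:fork[open] ⇒ blocked
  5. F ← N → T → K — N:fork[blocks]; T:chain[blocks] ⇒ blocked
  6. F ← Y → K — Y:fork[open] ⇒ active
Because an active path exists, F and K are not d-separated.

No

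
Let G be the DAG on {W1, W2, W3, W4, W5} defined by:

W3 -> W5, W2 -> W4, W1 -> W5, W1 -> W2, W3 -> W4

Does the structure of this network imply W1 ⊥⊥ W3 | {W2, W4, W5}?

No — W1 and W3 are not d-separated given {W2, W4, W5}.

Enumerating the 2 paths from W1 to W3 and testing each for blocking by {W2, W4, W5}:
  1. W1 → W2 → W4 ← W3 — W2:chain[blocks]; W4:collider[open] ⇒ blocked
  2. W1 → W5 ← W3 — W5:collider[open] ⇒ active
Since the path W1 → W5 ← W3 is active, W1 and W3 are not d-separated given {W2, W4, W5}.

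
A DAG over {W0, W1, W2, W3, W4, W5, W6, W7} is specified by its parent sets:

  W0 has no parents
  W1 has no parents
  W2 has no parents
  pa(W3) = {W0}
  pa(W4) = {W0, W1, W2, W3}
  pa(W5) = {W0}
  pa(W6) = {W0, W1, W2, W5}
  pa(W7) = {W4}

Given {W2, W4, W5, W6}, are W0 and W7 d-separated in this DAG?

There are 6 undirected paths between W0 and W7; checking each against the conditioning set {W2, W4, W5, W6}:
  1. W0 → W3 → W4 → W7 — W3:chain[open]; W4:chain[blocks] ⇒ blocked
  2. W0 → W5 → W6 ← W2 → W4 → W7 — W5:chain[blocks]; W6:collider[open]; W2:fork[blocks]; W4:chain[blocks] ⇒ blocked
  3. W0 → W5 → W6 ← W1 → W4 → W7 — W5:chain[blocks]; W6:collider[open]; W1:fork[open]; W4:chain[blocks] ⇒ blocked
  4. W0 → W6 ← W2 → W4 → W7 — W6:collider[open]; W2:fork[blocks]; W4:chain[blocks] ⇒ blocked
  5. W0 → W6 ← W1 → W4 → W7 — W6:collider[open]; W1:fork[open]; W4:chain[blocks] ⇒ blocked
  6. W0 → W4 → W7 — W4:chain[blocks] ⇒ blocked
Every path is blocked, so W0 and W7 are d-separated given {W2, W4, W5, W6}.

Yes — W0 and W7 are d-separated given {W2, W4, W5, W6}.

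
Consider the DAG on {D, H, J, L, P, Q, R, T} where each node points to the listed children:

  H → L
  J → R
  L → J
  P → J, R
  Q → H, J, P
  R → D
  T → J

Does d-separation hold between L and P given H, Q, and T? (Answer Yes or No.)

We examine all 6 paths between L and P:
  1. L ← H ← Q → P — H:chain[blocks]; Q:fork[blocks] ⇒ blocked
  2. L ← H ← Q → J ← P — H:chain[blocks]; Q:fork[blocks]; J:collider[blocks] ⇒ blocked
  3. L ← H ← Q → J → R ← P — H:chain[blocks]; Q:fork[blocks]; J:chain[open]; R:collider[blocks] ⇒ blocked
  4. L → J ← P — J:collider[blocks] ⇒ blocked
  5. L → J → R ← P — J:chain[open]; R:collider[blocks] ⇒ blocked
  6. L → J ← Q → P — J:collider[blocks]; Q:fork[blocks] ⇒ blocked
Since every path is blocked, d-separation holds.

Yes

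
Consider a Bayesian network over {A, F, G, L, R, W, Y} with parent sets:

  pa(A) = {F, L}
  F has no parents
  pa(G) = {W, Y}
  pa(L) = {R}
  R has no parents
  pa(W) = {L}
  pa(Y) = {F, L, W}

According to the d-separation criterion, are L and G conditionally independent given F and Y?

Enumerating the 6 paths from L to G and testing each for blocking by {F, Y}:
Path 1: L → Y → G
  Y is a chain here and Y is conditioned on, so the path is blocked at Y.
Path 2: L → Y ← W → G
  Y is a collider and Y is conditioned on, which opens it; W is a fork and W is not conditioned on — no node blocks this path, so it is active.
Path 3: L → W → Y → G
  Y is a chain here and Y is conditioned on, so the path is blocked at Y.
Path 4: L → W → G
  W is a chain and W is not conditioned on — no node blocks this path, so it is active.
Path 5: L → A ← F → Y → G
  A is a collider here and neither A nor any of its descendants is conditioned on, so the collider stays closed — the path is blocked at A.
Path 6: L → A ← F → Y ← W → G
  A is a collider here and neither A nor any of its descendants is conditioned on, so the collider stays closed — the path is blocked at A.
At least one path is unblocked, so d-separation fails.

No — L and G are not d-separated given {F, Y}.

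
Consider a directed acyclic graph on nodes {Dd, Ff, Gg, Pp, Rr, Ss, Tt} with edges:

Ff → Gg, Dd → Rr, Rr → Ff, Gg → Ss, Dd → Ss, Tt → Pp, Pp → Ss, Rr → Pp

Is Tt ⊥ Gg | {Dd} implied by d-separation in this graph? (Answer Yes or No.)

Yes

There are 4 undirected paths between Tt and Gg; checking each against the conditioning set {Dd}:
  1. Tt → Pp ← Rr → Ff → Gg — Pp:collider[blocks]; Rr:fork[open]; Ff:chain[open] ⇒ blocked
  2. Tt → Pp ← Rr ← Dd → Ss ← Gg — Pp:collider[blocks]; Rr:chain[open]; Dd:fork[blocks]; Ss:collider[blocks] ⇒ blocked
  3. Tt → Pp → Ss ← Gg — Pp:chain[open]; Ss:collider[blocks] ⇒ blocked
  4. Tt → Pp → Ss ← Dd → Rr → Ff → Gg — Pp:chain[open]; Ss:collider[blocks]; Dd:fork[blocks]; Rr:chain[open]; Ff:chain[open] ⇒ blocked
Every path is blocked, so Tt and Gg are d-separated given {Dd}.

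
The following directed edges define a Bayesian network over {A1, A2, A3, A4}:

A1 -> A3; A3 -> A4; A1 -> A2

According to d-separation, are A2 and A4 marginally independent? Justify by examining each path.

Only one path connects A2 and A4:
Path 1: A2 ← A1 → A3 → A4
  A1 is a fork and A1 is not conditioned on; A3 is a chain and A3 is not conditioned on — no node blocks this path, so it is active.
Since the path A2 ← A1 → A3 → A4 is active, A2 and A4 are not d-separated given ∅.

No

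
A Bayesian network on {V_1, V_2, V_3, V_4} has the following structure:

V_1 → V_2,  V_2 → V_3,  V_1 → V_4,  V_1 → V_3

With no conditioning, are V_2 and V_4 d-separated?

No — V_2 and V_4 are not d-separated given ∅.

2 paths connect V_2 and V_4; each must be blocked for d-separation to hold:
Path 1: V_2 ← V_1 → V_4
  V_1 is a fork and V_1 is not conditioned on — no node blocks this path, so it is active.
Path 2: V_2 → V_3 ← V_1 → V_4
  V_3 is a collider here and neither V_3 nor any of its descendants is conditioned on, so the collider stays closed — the path is blocked at V_3.
At least one path is unblocked, so d-separation fails.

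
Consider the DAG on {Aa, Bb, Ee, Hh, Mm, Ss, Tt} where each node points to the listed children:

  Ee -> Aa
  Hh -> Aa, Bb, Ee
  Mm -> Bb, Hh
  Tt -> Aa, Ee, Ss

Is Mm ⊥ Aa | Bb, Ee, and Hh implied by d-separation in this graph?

Yes

We examine all 6 paths between Mm and Aa:
  1. Mm → Hh → Ee → Aa — Hh:chain[blocks]; Ee:chain[blocks] ⇒ blocked
  2. Mm → Hh → Ee ← Tt → Aa — Hh:chain[blocks]; Ee:collider[open]; Tt:fork[open] ⇒ blocked
  3. Mm → Hh → Aa — Hh:chain[blocks] ⇒ blocked
  4. Mm → Bb ← Hh → Ee → Aa — Bb:collider[open]; Hh:fork[blocks]; Ee:chain[blocks] ⇒ blocked
  5. Mm → Bb ← Hh → Ee ← Tt → Aa — Bb:collider[open]; Hh:fork[blocks]; Ee:collider[open]; Tt:fork[open] ⇒ blocked
  6. Mm → Bb ← Hh → Aa — Bb:collider[open]; Hh:fork[blocks] ⇒ blocked
Since every path is blocked, d-separation holds.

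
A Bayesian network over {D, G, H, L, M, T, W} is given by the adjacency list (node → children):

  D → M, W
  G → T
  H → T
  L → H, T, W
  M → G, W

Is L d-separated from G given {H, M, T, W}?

There are 4 undirected paths between L and G; checking each against the conditioning set {H, M, T, W}:
  1. L → W ← M → G — W:collider[open]; M:fork[blocks] ⇒ blocked
  2. L → W ← D → M → G — W:collider[open]; D:fork[open]; M:chain[blocks] ⇒ blocked
  3. L → H → T ← G — H:chain[blocks]; T:collider[open] ⇒ blocked
  4. L → T ← G — T:collider[open] ⇒ active
At least one path is unblocked, so d-separation fails.

No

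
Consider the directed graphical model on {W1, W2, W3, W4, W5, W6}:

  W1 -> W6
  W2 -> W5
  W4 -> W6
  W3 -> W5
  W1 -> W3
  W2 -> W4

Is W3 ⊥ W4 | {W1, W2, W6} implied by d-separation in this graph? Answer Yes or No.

Yes

Enumerating the 2 paths from W3 to W4 and testing each for blocking by {W1, W2, W6}:
  1. W3 → W5 ← W2 → W4 — W5:collider[blocks]; W2:fork[blocks] ⇒ blocked
  2. W3 ← W1 → W6 ← W4 — W1:fork[blocks]; W6:collider[open] ⇒ blocked
Since every path is blocked, d-separation holds.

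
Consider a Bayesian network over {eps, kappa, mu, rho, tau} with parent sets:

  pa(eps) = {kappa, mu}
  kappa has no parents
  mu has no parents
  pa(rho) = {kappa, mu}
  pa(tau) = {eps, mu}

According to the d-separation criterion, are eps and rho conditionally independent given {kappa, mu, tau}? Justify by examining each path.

We examine all 3 paths between eps and rho:
Path 1: eps → tau ← mu → rho
  mu is a fork here and mu is conditioned on, so the path is blocked at mu.
Path 2: eps ← kappa → rho
  kappa is a fork here and kappa is conditioned on, so the path is blocked at kappa.
Path 3: eps ← mu → rho
  mu is a fork here and mu is conditioned on, so the path is blocked at mu.
Since every path is blocked, d-separation holds.

Yes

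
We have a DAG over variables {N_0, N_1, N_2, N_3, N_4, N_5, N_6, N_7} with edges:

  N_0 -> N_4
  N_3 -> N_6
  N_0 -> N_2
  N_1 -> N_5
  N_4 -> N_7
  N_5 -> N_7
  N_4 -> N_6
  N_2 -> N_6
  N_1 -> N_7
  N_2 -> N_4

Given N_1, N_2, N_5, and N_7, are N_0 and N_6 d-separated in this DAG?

Enumerating the 4 paths from N_0 to N_6 and testing each for blocking by {N_1, N_2, N_5, N_7}:
Path 1: N_0 → N_2 → N_4 → N_6
  N_2 is a chain here and N_2 is conditioned on, so the path is blocked at N_2.
Path 2: N_0 → N_2 → N_6
  N_2 is a chain here and N_2 is conditioned on, so the path is blocked at N_2.
Path 3: N_0 → N_4 ← N_2 → N_6
  N_2 is a fork here and N_2 is conditioned on, so the path is blocked at N_2.
Path 4: N_0 → N_4 → N_6
  N_4 is a chain and N_4 is not conditioned on — no node blocks this path, so it is active.
Since the path N_0 → N_4 → N_6 is active, N_0 and N_6 are not d-separated given {N_1, N_2, N_5, N_7}.

No — N_0 and N_6 are not d-separated given {N_1, N_2, N_5, N_7}.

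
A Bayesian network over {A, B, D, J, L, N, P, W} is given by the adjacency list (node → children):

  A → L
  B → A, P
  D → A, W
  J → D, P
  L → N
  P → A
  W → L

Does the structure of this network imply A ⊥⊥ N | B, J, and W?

We examine all 4 paths between A and N:
Path 1: A → L → N
  L is a chain and L is not conditioned on — no node blocks this path, so it is active.
Path 2: A ← D → W → L → N
  W is a chain here and W is conditioned on, so the path is blocked at W.
Path 3: A ← B → P ← J → D → W → L → N
  B is a fork here and B is conditioned on, so the path is blocked at B.
Path 4: A ← P ← J → D → W → L → N
  J is a fork here and J is conditioned on, so the path is blocked at J.
Since the path A → L → N is active, A and N are not d-separated given {B, J, W}.

No — A and N are not d-separated given {B, J, W}.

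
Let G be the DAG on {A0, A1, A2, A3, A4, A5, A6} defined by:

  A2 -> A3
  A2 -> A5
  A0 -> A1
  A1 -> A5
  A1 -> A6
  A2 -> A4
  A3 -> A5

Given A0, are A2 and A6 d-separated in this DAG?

Yes

2 paths connect A2 and A6; each must be blocked for d-separation to hold:
  1. A2 → A3 → A5 ← A1 → A6 — A3:chain[open]; A5:collider[blocks]; A1:fork[open] ⇒ blocked
  2. A2 → A5 ← A1 → A6 — A5:collider[blocks]; A1:fork[open] ⇒ blocked
Since every path is blocked, d-separation holds.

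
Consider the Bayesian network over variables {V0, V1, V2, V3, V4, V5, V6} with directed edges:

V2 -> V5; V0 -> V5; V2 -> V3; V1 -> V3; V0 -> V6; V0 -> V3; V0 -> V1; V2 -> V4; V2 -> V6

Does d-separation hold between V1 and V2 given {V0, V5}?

There are 6 undirected paths between V1 and V2; checking each against the conditioning set {V0, V5}:
Path 1: V1 ← V0 → V5 ← V2
  V0 is a fork here and V0 is conditioned on, so the path is blocked at V0.
Path 2: V1 ← V0 → V6 ← V2
  V0 is a fork here and V0 is conditioned on, so the path is blocked at V0.
Path 3: V1 ← V0 → V3 ← V2
  V0 is a fork here and V0 is conditioned on, so the path is blocked at V0.
Path 4: V1 → V3 ← V0 → V5 ← V2
  V3 is a collider here and neither V3 nor any of its descendants is conditioned on, so the collider stays closed — the path is blocked at V3.
Path 5: V1 → V3 ← V0 → V6 ← V2
  V3 is a collider here and neither V3 nor any of its descendants is conditioned on, so the collider stays closed — the path is blocked at V3.
Path 6: V1 → V3 ← V2
  V3 is a collider here and neither V3 nor any of its descendants is conditioned on, so the collider stays closed — the path is blocked at V3.
Since every path is blocked, d-separation holds.

Yes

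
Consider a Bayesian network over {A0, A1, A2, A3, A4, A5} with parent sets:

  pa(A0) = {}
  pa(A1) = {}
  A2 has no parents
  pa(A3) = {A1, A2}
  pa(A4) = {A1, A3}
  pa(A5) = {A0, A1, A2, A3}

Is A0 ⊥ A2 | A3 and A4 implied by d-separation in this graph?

Yes

We examine all 4 paths between A0 and A2:
Path 1: A0 → A5 ← A2
  A5 is a collider here and neither A5 nor any of its descendants is conditioned on, so the collider stays closed — the path is blocked at A5.
Path 2: A0 → A5 ← A1 → A4 ← A3 ← A2
  A5 is a collider here and neither A5 nor any of its descendants is conditioned on, so the collider stays closed — the path is blocked at A5.
Path 3: A0 → A5 ← A1 → A3 ← A2
  A5 is a collider here and neither A5 nor any of its descendants is conditioned on, so the collider stays closed — the path is blocked at A5.
Path 4: A0 → A5 ← A3 ← A2
  A5 is a collider here and neither A5 nor any of its descendants is conditioned on, so the collider stays closed — the path is blocked at A5.
Every path is blocked, so A0 and A2 are d-separated given {A3, A4}.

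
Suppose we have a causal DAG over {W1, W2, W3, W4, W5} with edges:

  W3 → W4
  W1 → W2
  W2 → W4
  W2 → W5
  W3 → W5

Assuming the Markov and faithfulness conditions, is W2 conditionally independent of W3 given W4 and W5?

No

2 paths connect W2 and W3; each must be blocked for d-separation to hold:
Path 1: W2 → W5 ← W3
  W5 is a collider and W5 is conditioned on, which opens it — no node blocks this path, so it is active.
Path 2: W2 → W4 ← W3
  W4 is a collider and W4 is conditioned on, which opens it — no node blocks this path, so it is active.
Since the path W2 → W5 ← W3 is active, W2 and W3 are not d-separated given {W4, W5}.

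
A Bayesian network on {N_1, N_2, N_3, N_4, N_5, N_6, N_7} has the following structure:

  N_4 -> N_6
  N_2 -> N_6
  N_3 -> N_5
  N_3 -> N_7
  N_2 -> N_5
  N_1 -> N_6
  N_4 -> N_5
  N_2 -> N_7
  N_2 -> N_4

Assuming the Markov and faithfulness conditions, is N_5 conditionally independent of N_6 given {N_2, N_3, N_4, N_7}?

There are 6 undirected paths between N_5 and N_6; checking each against the conditioning set {N_2, N_3, N_4, N_7}:
Path 1: N_5 ← N_3 → N_7 ← N_2 → N_6
  N_3 is a fork here and N_3 is conditioned on, so the path is blocked at N_3.
Path 2: N_5 ← N_3 → N_7 ← N_2 → N_4 → N_6
  N_3 is a fork here and N_3 is conditioned on, so the path is blocked at N_3.
Path 3: N_5 ← N_2 → N_6
  N_2 is a fork here and N_2 is conditioned on, so the path is blocked at N_2.
Path 4: N_5 ← N_2 → N_4 → N_6
  N_2 is a fork here and N_2 is conditioned on, so the path is blocked at N_2.
Path 5: N_5 ← N_4 → N_6
  N_4 is a fork here and N_4 is conditioned on, so the path is blocked at N_4.
Path 6: N_5 ← N_4 ← N_2 → N_6
  N_4 is a chain here and N_4 is conditioned on, so the path is blocked at N_4.
All paths are blocked; N_5 ⊥ N_6 | {N_2, N_3, N_4, N_7} holds.

Yes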